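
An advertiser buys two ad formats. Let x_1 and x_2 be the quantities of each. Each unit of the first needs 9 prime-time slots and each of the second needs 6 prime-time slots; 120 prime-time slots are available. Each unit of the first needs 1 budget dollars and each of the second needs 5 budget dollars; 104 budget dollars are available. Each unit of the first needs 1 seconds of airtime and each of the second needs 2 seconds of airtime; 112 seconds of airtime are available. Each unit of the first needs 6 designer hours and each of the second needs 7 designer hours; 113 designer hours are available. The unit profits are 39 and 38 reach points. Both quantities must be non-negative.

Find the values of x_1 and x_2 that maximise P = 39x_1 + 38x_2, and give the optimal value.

x_1 = 6, x_2 = 11, maximum P = 652

Extreme points and P = 39x_1 + 38x_2:
  (0, 0) → P = 0
  (0, 113/7) → P = 4294/7
  (40/3, 0) → P = 520
  (6, 11) → P = 652

The binding constraints are 9x_1 + 6x_2 = 120 and 6x_1 + 7x_2 = 113.
Solving simultaneously gives x_1 = 6, x_2 = 11.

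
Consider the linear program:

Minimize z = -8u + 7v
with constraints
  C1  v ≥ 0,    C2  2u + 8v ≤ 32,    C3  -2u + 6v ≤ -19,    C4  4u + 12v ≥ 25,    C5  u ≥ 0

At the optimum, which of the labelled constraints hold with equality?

C1 and C2

Extreme points and z = -8u + 7v:
  (16, 0) → z = -128
  (19/2, 0) → z = -76
  (86/7, 13/14) → z = -1285/14

The minimum is at (16, 0). Substituting into each constraint, equality holds for C1 and C2; the remaining constraints have slack.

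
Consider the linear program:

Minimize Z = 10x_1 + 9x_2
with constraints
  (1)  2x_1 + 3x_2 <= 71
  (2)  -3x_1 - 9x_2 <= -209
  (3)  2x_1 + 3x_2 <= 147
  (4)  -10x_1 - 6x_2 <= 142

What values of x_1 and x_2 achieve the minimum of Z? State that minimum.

Feasible corners and Z = 10x_1 + 9x_2:
  (4/3, 205/9) → Z = 655/3
  (-142/3, 497/9) → Z = 71/3
  (-211/6, 629/18) → Z = -223/6

The optimum lies where -3x_1 - 9x_2 = -209 and -10x_1 - 6x_2 = 142.
Solving simultaneously gives x_1 = -211/6, x_2 = 629/18.

x_1 = -211/6, x_2 = 629/18, minimum Z = -223/6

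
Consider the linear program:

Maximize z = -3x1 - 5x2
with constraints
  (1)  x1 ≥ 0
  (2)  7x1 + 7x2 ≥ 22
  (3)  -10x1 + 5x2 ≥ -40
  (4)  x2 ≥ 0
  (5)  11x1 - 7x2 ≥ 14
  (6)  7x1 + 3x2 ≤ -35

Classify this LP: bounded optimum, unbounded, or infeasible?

The boundaries 7x1 + 7x2 = 22 and x2 = 0 meet at (22/7, 0), but that point violates 7x1 + 3x2 ≤ -35. Every candidate vertex is excluded by some other constraint, so the feasible region is empty.

infeasible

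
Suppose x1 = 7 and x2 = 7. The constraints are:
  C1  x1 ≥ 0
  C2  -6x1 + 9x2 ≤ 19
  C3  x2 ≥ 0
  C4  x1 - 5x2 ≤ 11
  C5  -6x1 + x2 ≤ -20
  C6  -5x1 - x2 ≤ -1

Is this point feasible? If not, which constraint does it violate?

not feasible — violates C2

Constraint C2: -6x1 + 9x2 = 21, which is not ≤ 19. All other constraints are satisfied.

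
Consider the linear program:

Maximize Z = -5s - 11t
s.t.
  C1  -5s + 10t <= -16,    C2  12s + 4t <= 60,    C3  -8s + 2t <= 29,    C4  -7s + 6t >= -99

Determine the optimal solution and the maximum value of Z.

At the optimal vertex, -8s + 2t = 29 and -7s + 6t = -99.
Solving simultaneously gives s = -186/17, t = -995/34.

s = -186/17, t = -995/34, maximum Z = 12805/34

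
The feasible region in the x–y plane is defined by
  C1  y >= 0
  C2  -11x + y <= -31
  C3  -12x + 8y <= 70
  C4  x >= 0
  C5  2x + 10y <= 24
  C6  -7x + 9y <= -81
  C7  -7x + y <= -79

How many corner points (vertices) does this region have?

3

Intersecting each pair of boundary lines and keeping only the points that satisfy every inequality leaves:
  (12, 0)
  (81/7, 0)
  (513/44, 3/44)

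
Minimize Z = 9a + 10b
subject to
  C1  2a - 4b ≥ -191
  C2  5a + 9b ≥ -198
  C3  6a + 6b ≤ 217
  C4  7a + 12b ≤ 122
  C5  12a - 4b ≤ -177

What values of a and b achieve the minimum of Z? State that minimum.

Corner points and Z = 9a + 10b:
  (-2511/38, 559/38) → Z = -17009/38
  (-451/13, 1581/52) → Z = -213/26
  (-2385/128, -1491/128) → Z = -36375/128
  (-409/43, 2703/172) → Z = 6153/86

The optimum lies where 2a - 4b = -191 and 5a + 9b = -198.
Solving simultaneously gives a = -2511/38, b = 559/38.

a = -2511/38, b = 559/38, minimum Z = -17009/38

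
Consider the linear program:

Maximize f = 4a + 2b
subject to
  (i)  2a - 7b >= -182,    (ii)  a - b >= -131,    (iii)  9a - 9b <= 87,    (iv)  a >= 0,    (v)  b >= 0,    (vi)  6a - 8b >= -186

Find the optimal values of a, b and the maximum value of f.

a = 749/15, b = 604/15, maximum f = 4204/15

At the optimal vertex, 2a - 7b = -182 and 9a - 9b = 87.
Solving simultaneously gives a = 749/15, b = 604/15.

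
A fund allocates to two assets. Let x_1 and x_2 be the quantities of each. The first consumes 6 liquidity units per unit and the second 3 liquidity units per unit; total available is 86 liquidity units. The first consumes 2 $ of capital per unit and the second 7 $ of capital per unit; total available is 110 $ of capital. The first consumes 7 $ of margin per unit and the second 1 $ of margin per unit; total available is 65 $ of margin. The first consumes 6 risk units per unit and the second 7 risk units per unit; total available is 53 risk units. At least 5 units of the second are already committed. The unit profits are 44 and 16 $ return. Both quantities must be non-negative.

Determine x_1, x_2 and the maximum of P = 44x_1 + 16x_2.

Corner points and P = 44x_1 + 16x_2:
  (0, 53/7) → P = 848/7
  (0, 5) → P = 80
  (3, 5) → P = 212

At the optimal vertex, 6x_1 + 7x_2 = 53 and x_2 = 5.
Solving simultaneously gives x_1 = 3, x_2 = 5.

x_1 = 3, x_2 = 5, maximum P = 212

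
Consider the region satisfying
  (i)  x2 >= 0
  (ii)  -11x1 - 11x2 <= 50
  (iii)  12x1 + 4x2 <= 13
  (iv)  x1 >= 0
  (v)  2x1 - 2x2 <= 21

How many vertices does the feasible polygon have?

Of the 10 pairwise boundary intersections, those satisfying every inequality are:
  (13/12, 0)
  (0, 0)
  (0, 13/4)

3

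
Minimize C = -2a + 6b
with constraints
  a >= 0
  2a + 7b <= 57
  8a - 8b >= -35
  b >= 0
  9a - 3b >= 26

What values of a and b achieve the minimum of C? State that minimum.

Vertices and C = -2a + 6b:
  (57/2, 0) → C = -57
  (353/69, 461/69) → C = 2060/69
  (26/9, 0) → C = -52/9

The optimum lies where 2a + 7b = 57 and b = 0.
Solving simultaneously gives a = 57/2, b = 0.

a = 57/2, b = 0, minimum C = -57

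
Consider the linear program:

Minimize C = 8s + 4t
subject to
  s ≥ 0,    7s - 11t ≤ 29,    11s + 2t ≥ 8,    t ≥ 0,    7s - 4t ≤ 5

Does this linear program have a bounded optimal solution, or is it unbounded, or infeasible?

Feasible corners and C = 8s + 4t:
  (0, 4) → C = 16
  (21/29, 1/58) → C = 170/29
The feasible region has finitely many vertices and no improving ray; the minimum is 170/29 at (21/29, 1/58).

bounded optimum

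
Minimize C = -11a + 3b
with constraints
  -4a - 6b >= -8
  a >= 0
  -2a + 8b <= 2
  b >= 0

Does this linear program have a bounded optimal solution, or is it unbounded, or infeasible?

Extreme points and C = -11a + 3b:
  (13/11, 6/11) → C = -125/11
  (2, 0) → C = -22
  (0, 1/4) → C = 3/4
  (0, 0) → C = 0
The feasible region has finitely many vertices and no improving ray; the minimum is -22 at (2, 0).

bounded optimum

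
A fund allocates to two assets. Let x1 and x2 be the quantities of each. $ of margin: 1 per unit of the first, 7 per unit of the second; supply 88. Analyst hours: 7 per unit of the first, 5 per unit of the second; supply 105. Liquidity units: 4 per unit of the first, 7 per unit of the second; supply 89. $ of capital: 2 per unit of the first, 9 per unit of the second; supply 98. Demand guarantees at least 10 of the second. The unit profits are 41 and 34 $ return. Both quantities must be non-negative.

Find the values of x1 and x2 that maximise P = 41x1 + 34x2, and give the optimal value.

Corner points and P = 41x1 + 34x2:
  (0, 98/9) → P = 3332/9
  (0, 10) → P = 340
  (4, 10) → P = 504

x1 = 4, x2 = 10, maximum P = 504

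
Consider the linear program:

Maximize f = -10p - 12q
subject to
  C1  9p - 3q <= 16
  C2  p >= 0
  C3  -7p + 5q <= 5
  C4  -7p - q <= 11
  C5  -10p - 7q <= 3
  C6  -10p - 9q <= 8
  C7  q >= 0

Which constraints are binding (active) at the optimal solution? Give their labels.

Feasible corners and f = -10p - 12q:
  (95/24, 157/24) → f = -1417/12
  (16/9, 0) → f = -160/9
  (0, 1) → f = -12
  (0, 0) → f = 0

The maximum is at (0, 0). Substituting into each constraint, equality holds for C2 and C7; the remaining constraints have slack.

C2 and C7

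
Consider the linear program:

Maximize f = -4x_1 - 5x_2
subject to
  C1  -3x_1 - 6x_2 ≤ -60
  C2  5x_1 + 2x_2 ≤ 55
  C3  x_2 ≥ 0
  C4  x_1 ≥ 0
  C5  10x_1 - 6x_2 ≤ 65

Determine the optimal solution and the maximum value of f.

x_1 = 0, x_2 = 10, maximum f = -50

Corner points and f = -4x_1 - 5x_2:
  (35/4, 45/8) → f = -505/8
  (0, 10) → f = -50
  (0, 55/2) → f = -275/2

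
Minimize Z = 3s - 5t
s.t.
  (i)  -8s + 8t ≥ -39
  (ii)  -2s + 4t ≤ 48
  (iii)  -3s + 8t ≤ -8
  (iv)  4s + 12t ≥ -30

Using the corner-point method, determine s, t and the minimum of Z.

s = -36/17, t = -61/34, minimum Z = 89/34

The optimum lies where -3s + 8t = -8 and 4s + 12t = -30.
Solving simultaneously gives s = -36/17, t = -61/34.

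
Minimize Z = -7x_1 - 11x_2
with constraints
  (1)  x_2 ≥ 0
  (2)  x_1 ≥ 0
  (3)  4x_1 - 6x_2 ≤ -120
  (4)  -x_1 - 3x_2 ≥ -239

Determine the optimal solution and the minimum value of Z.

Extreme points and Z = -7x_1 - 11x_2:
  (0, 20) → Z = -220
  (0, 239/3) → Z = -2629/3
  (179/3, 538/9) → Z = -9677/9

x_1 = 179/3, x_2 = 538/9, minimum Z = -9677/9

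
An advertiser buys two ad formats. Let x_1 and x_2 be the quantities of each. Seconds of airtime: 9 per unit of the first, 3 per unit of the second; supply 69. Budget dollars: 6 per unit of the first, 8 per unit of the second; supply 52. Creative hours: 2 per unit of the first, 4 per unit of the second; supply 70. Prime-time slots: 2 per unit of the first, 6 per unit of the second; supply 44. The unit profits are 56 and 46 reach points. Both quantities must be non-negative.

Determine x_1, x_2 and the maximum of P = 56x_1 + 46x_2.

x_1 = 22/3, x_2 = 1, maximum P = 1370/3

Extreme points and P = 56x_1 + 46x_2:
  (0, 0) → P = 0
  (0, 13/2) → P = 299
  (23/3, 0) → P = 1288/3
  (22/3, 1) → P = 1370/3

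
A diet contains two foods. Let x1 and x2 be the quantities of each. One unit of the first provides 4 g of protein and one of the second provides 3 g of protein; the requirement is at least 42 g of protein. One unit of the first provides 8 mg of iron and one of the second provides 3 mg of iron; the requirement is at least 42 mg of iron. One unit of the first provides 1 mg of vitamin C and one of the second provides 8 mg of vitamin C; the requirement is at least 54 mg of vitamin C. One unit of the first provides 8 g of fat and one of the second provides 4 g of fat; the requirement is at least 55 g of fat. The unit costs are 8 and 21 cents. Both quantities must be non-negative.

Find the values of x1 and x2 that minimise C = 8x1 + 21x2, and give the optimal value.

Corner points and C = 8x1 + 21x2:
  (0, 14) → C = 294
  (54, 0) → C = 432
  (6, 6) → C = 174
The feasible region is unbounded (it extends along (0, 1), (1, 0)), but C strictly increases along every unbounded feasible direction, so there is no improving ray and the minimum is attained at a vertex.

The binding constraints are 4x1 + 3x2 = 42 and x1 + 8x2 = 54.
Solving simultaneously gives x1 = 6, x2 = 6.

x1 = 6, x2 = 6, minimum C = 174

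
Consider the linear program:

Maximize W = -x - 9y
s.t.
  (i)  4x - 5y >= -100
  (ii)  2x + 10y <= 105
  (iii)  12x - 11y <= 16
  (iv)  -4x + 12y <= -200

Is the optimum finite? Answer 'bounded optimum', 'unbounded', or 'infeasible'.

From the feasible point (-550/7, -300/7), moving in the direction (-11, -12) keeps every constraint satisfied while W increases without bound.

unbounded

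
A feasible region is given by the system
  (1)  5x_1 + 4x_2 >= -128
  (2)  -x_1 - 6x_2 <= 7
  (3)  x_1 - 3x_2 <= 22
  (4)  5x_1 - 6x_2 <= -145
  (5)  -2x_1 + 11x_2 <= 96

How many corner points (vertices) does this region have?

The feasible vertices (each the meet of two boundaries and inside every other half-plane) are:
  (-76/3, 55/18)
  (-653/23, 82/23)
  (-1019/43, 190/43)

3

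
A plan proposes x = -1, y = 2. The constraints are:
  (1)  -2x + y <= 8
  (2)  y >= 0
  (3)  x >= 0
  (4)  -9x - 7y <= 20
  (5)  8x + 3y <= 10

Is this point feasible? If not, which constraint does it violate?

not feasible — violates (3)

Constraint (3): x = -1, which is not ≥ 0. All other constraints are satisfied.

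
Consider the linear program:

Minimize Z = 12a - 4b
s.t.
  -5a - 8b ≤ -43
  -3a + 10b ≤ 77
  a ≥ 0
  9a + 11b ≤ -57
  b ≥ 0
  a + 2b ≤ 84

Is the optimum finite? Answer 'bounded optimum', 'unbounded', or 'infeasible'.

The boundaries -5a - 8b = -43 and a = 0 meet at (0, 43/8), but that point violates 9a + 11b ≤ -57. Every candidate vertex is excluded by some other constraint, so the feasible region is empty.

infeasible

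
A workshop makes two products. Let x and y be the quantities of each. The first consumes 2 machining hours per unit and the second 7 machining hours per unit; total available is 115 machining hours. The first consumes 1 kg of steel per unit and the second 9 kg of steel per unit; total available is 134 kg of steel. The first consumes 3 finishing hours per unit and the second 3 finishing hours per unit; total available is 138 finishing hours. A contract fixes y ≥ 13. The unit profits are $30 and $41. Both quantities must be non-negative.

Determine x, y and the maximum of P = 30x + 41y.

Feasible corners and P = 30x + 41y:
  (0, 134/9) → P = 5494/9
  (0, 13) → P = 533
  (97/11, 153/11) → P = 9183/11
  (12, 13) → P = 893

x = 12, y = 13, maximum P = 893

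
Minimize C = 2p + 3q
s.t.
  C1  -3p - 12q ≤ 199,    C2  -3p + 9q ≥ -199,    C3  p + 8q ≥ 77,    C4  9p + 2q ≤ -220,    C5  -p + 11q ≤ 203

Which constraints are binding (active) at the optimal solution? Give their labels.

Extreme points and C = 2p + 3q:
  (-957/35, 913/70) → C = -1089/70
  (-777/19, 280/19) → C = -714/19
  (-2826/101, 1607/101) → C = -831/101

The minimum is at (-777/19, 280/19). Substituting into each constraint, equality holds for C3 and C5; the remaining constraints have slack.

C3 and C5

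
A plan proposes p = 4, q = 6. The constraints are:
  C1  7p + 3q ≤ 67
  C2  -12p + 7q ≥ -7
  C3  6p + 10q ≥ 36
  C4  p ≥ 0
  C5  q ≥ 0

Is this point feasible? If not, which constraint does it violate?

C1: 46 ≤ 67 ✓
C2: -6 ≥ -7 ✓
C3: 84 ≥ 36 ✓
C4: 4 ≥ 0 ✓
C5: 6 ≥ 0 ✓

feasible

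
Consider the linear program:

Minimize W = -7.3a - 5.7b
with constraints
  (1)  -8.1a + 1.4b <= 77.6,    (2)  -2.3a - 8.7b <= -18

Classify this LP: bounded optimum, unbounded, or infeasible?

From the feasible point (-64992/7369, 32428/7369), moving in the direction (1.4, 8.1) keeps every constraint satisfied while W decreases without bound.

unbounded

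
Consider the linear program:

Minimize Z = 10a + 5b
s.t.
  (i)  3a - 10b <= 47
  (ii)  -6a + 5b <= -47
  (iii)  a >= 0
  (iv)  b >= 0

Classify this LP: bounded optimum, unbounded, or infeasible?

Feasible corners and Z = 10a + 5b:
  (47/3, 0) → Z = 470/3
  (47/6, 0) → Z = 235/3
The feasible region has finitely many vertices and no improving ray; the minimum is 235/3 at (47/6, 0).

bounded optimum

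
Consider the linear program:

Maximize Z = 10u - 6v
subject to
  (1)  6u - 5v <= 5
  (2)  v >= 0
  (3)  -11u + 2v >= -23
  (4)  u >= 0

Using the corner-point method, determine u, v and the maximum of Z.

The feasible region is unbounded (it extends along (0, 1), (2, 11)), but Z strictly decreases along every unbounded feasible direction, so there is no improving ray and the maximum is attained at a vertex.

u = 105/43, v = 83/43, maximum Z = 552/43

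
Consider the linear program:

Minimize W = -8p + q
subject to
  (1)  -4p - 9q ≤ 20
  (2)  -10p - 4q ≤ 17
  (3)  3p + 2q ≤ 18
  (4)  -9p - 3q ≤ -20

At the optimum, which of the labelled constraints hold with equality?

Vertices and W = -8p + q:
  (202/19, -132/19) → W = -92
  (80/23, -260/69) → W = -2180/69
  (-14/9, 34/3) → W = 214/9

The minimum is at (202/19, -132/19). Substituting into each constraint, equality holds for (1) and (3); the remaining constraints have slack.

(1) and (3)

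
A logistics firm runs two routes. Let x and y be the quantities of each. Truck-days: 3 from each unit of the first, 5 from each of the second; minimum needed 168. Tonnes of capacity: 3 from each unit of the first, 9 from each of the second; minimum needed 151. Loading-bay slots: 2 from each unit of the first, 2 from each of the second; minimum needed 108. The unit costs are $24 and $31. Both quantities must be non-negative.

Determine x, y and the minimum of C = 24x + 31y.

The feasible region is unbounded (it extends along (0, 1), (1, 0)), but C strictly increases along every unbounded feasible direction, so there is no improving ray and the minimum is attained at a vertex.

At the optimal vertex, 3x + 5y = 168 and 2x + 2y = 108.
Solving simultaneously gives x = 51, y = 3.

x = 51, y = 3, minimum C = 1317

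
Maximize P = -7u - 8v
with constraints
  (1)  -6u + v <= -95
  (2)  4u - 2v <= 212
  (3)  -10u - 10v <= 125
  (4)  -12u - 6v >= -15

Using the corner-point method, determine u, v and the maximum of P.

At the optimal vertex, -10u - 10v = 125 and -12u - 6v = -15.
Solving simultaneously gives u = 15, v = -55/2.

u = 15, v = -55/2, maximum P = 115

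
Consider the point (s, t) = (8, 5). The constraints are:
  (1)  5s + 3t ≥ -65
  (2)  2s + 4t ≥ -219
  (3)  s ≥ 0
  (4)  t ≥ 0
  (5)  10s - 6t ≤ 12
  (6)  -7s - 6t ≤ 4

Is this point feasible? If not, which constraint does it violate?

Constraint (5): 10s - 6t = 50, which is not ≤ 12. All other constraints are satisfied.

not feasible — violates (5)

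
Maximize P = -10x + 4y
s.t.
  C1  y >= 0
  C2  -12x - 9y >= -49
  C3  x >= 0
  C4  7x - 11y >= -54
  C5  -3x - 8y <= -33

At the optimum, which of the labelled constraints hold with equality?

Feasible corners and P = -10x + 4y:
  (53/195, 991/195) → P = 3434/195
  (95/69, 83/23) → P = 2/3
  (0, 54/11) → P = 216/11
  (0, 33/8) → P = 33/2

The maximum is at (0, 54/11). Substituting into each constraint, equality holds for C3 and C4; the remaining constraints have slack.

C3 and C4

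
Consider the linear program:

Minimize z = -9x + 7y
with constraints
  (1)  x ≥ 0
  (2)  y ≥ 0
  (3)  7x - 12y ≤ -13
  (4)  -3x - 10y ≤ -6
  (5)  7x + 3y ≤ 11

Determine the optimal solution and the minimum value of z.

Corner points and z = -9x + 7y:
  (0, 13/12) → z = 91/12
  (0, 11/3) → z = 77/3
  (31/35, 8/5) → z = 113/35

The binding constraints are 7x - 12y = -13 and 7x + 3y = 11.
Solving simultaneously gives x = 31/35, y = 8/5.

x = 31/35, y = 8/5, minimum z = 113/35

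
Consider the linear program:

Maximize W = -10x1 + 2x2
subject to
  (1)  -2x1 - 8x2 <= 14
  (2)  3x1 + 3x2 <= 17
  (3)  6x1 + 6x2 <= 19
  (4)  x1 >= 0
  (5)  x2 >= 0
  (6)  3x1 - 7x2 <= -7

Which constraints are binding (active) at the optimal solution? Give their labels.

(3) and (4)

Vertices and W = -10x1 + 2x2:
  (0, 19/6) → W = 19/3
  (91/60, 33/20) → W = -178/15
  (0, 1) → W = 2

The maximum is at (0, 19/6). Substituting into each constraint, equality holds for (3) and (4); the remaining constraints have slack.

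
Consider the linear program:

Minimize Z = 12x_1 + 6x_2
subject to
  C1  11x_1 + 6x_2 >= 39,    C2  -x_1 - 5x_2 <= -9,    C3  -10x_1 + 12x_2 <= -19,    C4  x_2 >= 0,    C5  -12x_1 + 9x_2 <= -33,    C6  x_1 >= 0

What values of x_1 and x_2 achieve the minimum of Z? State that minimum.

Corner points and Z = 12x_1 + 6x_2:
  (9, 0) → Z = 108
  (82/23, 25/23) → Z = 1134/23
  (25/6, 17/9) → Z = 184/3
The feasible region is unbounded (it extends along (6, 5), (1, 0)), but Z strictly increases along every unbounded feasible direction, so there is no improving ray and the minimum is attained at a vertex.

x_1 = 82/23, x_2 = 25/23, minimum Z = 1134/23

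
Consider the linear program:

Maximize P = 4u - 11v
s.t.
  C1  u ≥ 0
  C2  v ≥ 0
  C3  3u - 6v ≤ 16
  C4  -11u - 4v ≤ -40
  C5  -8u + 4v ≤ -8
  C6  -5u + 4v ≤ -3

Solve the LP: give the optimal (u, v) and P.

The feasible region is unbounded (it extends along (4, 5), (2, 1)), but P strictly decreases along every unbounded feasible direction, so there is no improving ray and the maximum is attained at a vertex.

At the optimal vertex, v = 0 and 3u - 6v = 16.
Solving simultaneously gives u = 16/3, v = 0.

u = 16/3, v = 0, maximum P = 64/3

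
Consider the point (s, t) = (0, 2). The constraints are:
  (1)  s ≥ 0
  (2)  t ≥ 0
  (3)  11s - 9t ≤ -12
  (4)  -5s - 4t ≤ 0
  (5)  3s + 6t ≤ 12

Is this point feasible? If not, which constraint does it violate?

feasible

(1): 0 ≥ 0 ✓
(2): 2 ≥ 0 ✓
(3): -18 ≤ -12 ✓
(4): -8 ≤ 0 ✓
(5): 12 ≤ 12 ✓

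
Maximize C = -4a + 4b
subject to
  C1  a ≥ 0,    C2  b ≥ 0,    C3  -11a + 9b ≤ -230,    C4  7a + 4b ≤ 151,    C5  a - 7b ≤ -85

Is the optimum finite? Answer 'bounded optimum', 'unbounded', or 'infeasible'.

infeasible

The boundaries a = 0 and 7a + 4b = 151 meet at (0, 151/4), but that point violates -11a + 9b ≤ -230. Every candidate vertex is excluded by some other constraint, so the feasible region is empty.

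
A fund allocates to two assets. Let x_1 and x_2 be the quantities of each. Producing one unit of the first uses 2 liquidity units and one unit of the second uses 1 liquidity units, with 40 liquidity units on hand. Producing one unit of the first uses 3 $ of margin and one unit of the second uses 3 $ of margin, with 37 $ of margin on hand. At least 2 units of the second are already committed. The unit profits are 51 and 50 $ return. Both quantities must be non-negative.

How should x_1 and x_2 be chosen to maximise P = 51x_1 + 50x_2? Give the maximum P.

Extreme points and P = 51x_1 + 50x_2:
  (0, 37/3) → P = 1850/3
  (0, 2) → P = 100
  (31/3, 2) → P = 627

The optimum lies where 3x_1 + 3x_2 = 37 and x_2 = 2.
Solving simultaneously gives x_1 = 31/3, x_2 = 2.

x_1 = 31/3, x_2 = 2, maximum P = 627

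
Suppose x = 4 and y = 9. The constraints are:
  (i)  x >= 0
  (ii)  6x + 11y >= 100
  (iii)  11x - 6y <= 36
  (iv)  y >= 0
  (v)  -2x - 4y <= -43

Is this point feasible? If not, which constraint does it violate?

(i): 4 ≥ 0 ✓
(ii): 123 ≥ 100 ✓
(iii): -10 ≤ 36 ✓
(iv): 9 ≥ 0 ✓
(v): -44 ≤ -43 ✓

feasible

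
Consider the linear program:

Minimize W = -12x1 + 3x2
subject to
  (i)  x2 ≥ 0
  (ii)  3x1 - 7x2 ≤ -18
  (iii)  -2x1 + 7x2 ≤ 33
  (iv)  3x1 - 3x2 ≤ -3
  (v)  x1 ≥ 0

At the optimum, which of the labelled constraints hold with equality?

Feasible corners and W = -12x1 + 3x2:
  (11/4, 15/4) → W = -87/4
  (0, 18/7) → W = 54/7
  (26/5, 31/5) → W = -219/5
  (0, 33/7) → W = 99/7

The minimum is at (26/5, 31/5). Substituting into each constraint, equality holds for (iii) and (iv); the remaining constraints have slack.

(iii) and (iv)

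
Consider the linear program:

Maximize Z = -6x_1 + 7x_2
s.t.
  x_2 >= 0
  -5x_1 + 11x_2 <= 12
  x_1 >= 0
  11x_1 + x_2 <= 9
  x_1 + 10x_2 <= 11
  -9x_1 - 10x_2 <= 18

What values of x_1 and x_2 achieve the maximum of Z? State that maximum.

x_1 = 0, x_2 = 12/11, maximum Z = 84/11

Corner points and Z = -6x_1 + 7x_2:
  (0, 0) → Z = 0
  (9/11, 0) → Z = -54/11
  (0, 12/11) → Z = 84/11
  (1/61, 67/61) → Z = 463/61
  (79/109, 112/109) → Z = 310/109

At the optimal vertex, -5x_1 + 11x_2 = 12 and x_1 = 0.
Solving simultaneously gives x_1 = 0, x_2 = 12/11.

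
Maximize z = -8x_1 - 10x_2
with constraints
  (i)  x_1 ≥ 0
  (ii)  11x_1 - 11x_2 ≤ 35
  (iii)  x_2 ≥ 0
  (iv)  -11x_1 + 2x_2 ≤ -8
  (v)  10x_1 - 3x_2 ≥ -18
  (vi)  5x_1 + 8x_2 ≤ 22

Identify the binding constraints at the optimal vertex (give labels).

Vertices and z = -8x_1 - 10x_2:
  (35/11, 0) → z = -280/11
  (522/143, 67/143) → z = -4846/143
  (8/11, 0) → z = -64/11
  (54/49, 101/49) → z = -206/7

The maximum is at (8/11, 0). Substituting into each constraint, equality holds for (iii) and (iv); the remaining constraints have slack.

(iii) and (iv)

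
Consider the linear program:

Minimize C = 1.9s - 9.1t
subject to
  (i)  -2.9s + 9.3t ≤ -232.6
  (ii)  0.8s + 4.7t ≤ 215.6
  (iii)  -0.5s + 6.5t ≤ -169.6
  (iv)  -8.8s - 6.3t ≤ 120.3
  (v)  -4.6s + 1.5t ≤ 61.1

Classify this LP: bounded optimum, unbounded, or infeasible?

Vertices and C = 1.9s - 9.1t:
  (219852/755, -2788/755) → C = 2215448/3775
  (28653/6035, -155263/6035) → C = 1467334/6035
The feasible region has finitely many vertices and no improving ray; the minimum is 1467334/6035 at (28653/6035, -155263/6035).

bounded optimum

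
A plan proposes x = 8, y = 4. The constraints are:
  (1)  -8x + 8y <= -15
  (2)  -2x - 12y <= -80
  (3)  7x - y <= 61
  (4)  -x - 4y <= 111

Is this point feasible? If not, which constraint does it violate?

not feasible — violates (2)

Constraint (2): -2x - 12y = -64, which is not ≤ -80. All other constraints are satisfied.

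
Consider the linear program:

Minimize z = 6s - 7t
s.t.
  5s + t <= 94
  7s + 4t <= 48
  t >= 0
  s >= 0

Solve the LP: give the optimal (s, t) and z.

s = 0, t = 12, minimum z = -84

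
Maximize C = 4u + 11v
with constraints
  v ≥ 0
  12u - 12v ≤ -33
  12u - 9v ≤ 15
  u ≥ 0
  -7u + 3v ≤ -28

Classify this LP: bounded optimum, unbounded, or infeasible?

From the feasible point (53/4, 16), moving in the direction (3, 7) keeps every constraint satisfied while C increases without bound.

unbounded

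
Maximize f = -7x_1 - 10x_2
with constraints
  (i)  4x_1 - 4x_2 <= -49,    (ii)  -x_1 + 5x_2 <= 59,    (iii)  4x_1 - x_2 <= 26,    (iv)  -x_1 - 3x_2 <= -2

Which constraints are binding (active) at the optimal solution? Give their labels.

(ii) and (iv)

Vertices and f = -7x_1 - 10x_2:
  (-9/16, 187/16) → f = -1807/16
  (-139/16, 57/16) → f = 403/16
  (-167/8, 61/8) → f = 559/8

The maximum is at (-167/8, 61/8). Substituting into each constraint, equality holds for (ii) and (iv); the remaining constraints have slack.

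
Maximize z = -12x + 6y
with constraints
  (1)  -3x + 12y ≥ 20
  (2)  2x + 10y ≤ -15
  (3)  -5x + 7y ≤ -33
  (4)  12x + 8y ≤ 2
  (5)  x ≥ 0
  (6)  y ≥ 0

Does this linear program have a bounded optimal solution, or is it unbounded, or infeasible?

infeasible

The boundaries x = 0 and y = 0 meet at (0, 0), but that point violates -3x + 12y ≥ 20. Every candidate vertex is excluded by some other constraint, so the feasible region is empty.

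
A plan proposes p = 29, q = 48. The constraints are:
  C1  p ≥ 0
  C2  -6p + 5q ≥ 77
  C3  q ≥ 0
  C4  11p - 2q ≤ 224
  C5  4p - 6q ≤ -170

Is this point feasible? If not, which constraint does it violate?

Constraint C2: -6p + 5q = 66, which is not ≥ 77. All other constraints are satisfied.

not feasible — violates C2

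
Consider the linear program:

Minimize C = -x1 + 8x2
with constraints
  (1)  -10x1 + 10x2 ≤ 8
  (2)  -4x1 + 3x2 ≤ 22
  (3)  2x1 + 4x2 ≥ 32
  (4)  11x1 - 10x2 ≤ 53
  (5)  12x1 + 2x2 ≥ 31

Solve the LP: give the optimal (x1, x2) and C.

Vertices and C = -x1 + 8x2:
  (24/5, 28/5) → C = 40
  (61, 309/5) → C = 2167/5
  (133/16, 123/32) → C = 359/16

The optimum lies where 2x1 + 4x2 = 32 and 11x1 - 10x2 = 53.
Solving simultaneously gives x1 = 133/16, x2 = 123/32.

x1 = 133/16, x2 = 123/32, minimum C = 359/16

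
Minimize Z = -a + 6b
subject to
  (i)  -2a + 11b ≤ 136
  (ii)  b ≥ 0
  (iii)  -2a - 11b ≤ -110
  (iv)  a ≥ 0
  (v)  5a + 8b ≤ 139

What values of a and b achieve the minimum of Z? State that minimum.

a = 649/39, b = 272/39, minimum Z = 983/39

Extreme points and Z = -a + 6b:
  (0, 136/11) → Z = 816/11
  (441/71, 958/71) → Z = 5307/71
  (0, 10) → Z = 60
  (649/39, 272/39) → Z = 983/39

The optimum lies where -2a - 11b = -110 and 5a + 8b = 139.
Solving simultaneously gives a = 649/39, b = 272/39.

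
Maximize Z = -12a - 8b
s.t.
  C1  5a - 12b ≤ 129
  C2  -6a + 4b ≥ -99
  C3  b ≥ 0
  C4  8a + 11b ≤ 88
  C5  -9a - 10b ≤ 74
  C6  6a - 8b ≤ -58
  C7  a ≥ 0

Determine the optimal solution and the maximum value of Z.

a = 0, b = 29/4, maximum Z = -58

Feasible corners and Z = -12a - 8b:
  (33/65, 496/65) → Z = -4364/65
  (0, 8) → Z = -64
  (0, 29/4) → Z = -58

The optimum lies where 6a - 8b = -58 and a = 0.
Solving simultaneously gives a = 0, b = 29/4.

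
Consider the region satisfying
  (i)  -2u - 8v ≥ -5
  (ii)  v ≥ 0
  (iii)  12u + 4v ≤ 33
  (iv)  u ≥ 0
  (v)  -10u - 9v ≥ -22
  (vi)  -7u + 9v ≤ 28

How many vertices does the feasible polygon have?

Pairwise boundary intersections that survive every other constraint:
  (0, 5/8)
  (131/62, 3/31)
  (0, 0)
  (11/5, 0)

4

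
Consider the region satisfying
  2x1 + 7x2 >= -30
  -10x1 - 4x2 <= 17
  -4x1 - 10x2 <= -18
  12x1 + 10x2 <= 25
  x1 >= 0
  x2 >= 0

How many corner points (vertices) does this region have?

3

The feasible vertices (each the meet of two boundaries and inside every other half-plane) are:
  (7/8, 29/20)
  (0, 9/5)
  (0, 5/2)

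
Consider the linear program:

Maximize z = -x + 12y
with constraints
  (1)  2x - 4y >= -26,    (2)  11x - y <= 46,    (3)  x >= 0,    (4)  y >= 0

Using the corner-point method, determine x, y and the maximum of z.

Feasible corners and z = -x + 12y:
  (5, 9) → z = 103
  (0, 13/2) → z = 78
  (46/11, 0) → z = -46/11
  (0, 0) → z = 0

x = 5, y = 9, maximum z = 103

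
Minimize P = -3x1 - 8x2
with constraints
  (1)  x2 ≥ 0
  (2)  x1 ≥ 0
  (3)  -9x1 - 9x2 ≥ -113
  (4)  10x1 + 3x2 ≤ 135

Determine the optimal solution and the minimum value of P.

x1 = 0, x2 = 113/9, minimum P = -904/9

Extreme points and P = -3x1 - 8x2:
  (0, 0) → P = 0
  (113/9, 0) → P = -113/3
  (0, 113/9) → P = -904/9

The binding constraints are x1 = 0 and -9x1 - 9x2 = -113.
Solving simultaneously gives x1 = 0, x2 = 113/9.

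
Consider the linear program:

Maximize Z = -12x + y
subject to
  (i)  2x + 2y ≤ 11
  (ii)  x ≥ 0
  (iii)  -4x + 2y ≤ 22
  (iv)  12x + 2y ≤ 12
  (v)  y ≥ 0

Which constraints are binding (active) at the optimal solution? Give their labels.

Extreme points and Z = -12x + y:
  (0, 11/2) → Z = 11/2
  (1/10, 27/5) → Z = 21/5
  (0, 0) → Z = 0
  (1, 0) → Z = -12

The maximum is at (0, 11/2). Substituting into each constraint, equality holds for (i) and (ii); the remaining constraints have slack.

(i) and (ii)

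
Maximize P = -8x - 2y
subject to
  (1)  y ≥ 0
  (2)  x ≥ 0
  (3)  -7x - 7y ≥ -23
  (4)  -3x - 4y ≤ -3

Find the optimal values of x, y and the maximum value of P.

x = 0, y = 3/4, maximum P = -3/2

Feasible corners and P = -8x - 2y:
  (23/7, 0) → P = -184/7
  (1, 0) → P = -8
  (0, 23/7) → P = -46/7
  (0, 3/4) → P = -3/2

The binding constraints are x = 0 and -3x - 4y = -3.
Solving simultaneously gives x = 0, y = 3/4.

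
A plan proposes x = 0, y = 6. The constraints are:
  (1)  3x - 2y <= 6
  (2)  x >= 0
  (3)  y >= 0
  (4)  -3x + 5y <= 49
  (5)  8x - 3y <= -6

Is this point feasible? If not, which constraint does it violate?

feasible

(1): -12 ≤ 6 ✓
(2): 0 ≥ 0 ✓
(3): 6 ≥ 0 ✓
(4): 30 ≤ 49 ✓
(5): -18 ≤ -6 ✓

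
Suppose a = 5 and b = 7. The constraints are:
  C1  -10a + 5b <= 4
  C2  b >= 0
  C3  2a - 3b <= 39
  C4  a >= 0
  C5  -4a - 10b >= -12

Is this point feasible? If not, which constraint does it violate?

not feasible — violates C5

Constraint C5: -4a - 10b = -90, which is not ≥ -12. All other constraints are satisfied.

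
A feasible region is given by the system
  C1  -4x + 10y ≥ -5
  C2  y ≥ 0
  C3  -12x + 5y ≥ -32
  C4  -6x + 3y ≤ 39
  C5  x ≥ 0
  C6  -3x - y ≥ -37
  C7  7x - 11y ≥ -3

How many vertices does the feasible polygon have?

5

Intersecting each pair of boundary lines and keeping only the points that satisfy every inequality leaves:
  (5/4, 0)
  (59/20, 17/25)
  (0, 0)
  (367/97, 260/97)
  (0, 3/11)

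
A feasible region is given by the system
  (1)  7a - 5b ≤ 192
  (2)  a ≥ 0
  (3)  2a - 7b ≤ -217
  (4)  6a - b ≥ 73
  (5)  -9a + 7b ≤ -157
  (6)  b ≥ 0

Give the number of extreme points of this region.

The feasible vertices (each the meet of two boundaries and inside every other half-plane) are:
  (2429/39, 1903/39)
  (559/4, 629/4)
  (374/7, 2267/49)

3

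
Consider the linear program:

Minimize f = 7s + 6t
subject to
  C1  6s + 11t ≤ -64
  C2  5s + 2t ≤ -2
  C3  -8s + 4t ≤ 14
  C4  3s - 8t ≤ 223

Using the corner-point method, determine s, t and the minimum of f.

s = -251/13, t = -913/26, minimum f = -4496/13

The binding constraints are -8s + 4t = 14 and 3s - 8t = 223.
Solving simultaneously gives s = -251/13, t = -913/26.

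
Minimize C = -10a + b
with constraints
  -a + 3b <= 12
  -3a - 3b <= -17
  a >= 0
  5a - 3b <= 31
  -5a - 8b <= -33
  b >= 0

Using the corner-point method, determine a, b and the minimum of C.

a = 43/4, b = 91/12, minimum C = -1199/12

Vertices and C = -10a + b:
  (5/4, 53/12) → C = -97/12
  (43/4, 91/12) → C = -1199/12
  (37/9, 14/9) → C = -356/9
  (347/55, 2/11) → C = -692/11

The binding constraints are -a + 3b = 12 and 5a - 3b = 31.
Solving simultaneously gives a = 43/4, b = 91/12.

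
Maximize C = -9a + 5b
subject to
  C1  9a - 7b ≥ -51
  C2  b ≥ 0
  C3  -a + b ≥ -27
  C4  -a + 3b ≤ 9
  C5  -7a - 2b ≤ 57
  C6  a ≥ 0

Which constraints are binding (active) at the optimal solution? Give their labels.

C4 and C6

Extreme points and C = -9a + 5b:
  (27, 0) → C = -243
  (0, 0) → C = 0
  (45, 18) → C = -315
  (0, 3) → C = 15

The maximum is at (0, 3). Substituting into each constraint, equality holds for C4 and C6; the remaining constraints have slack.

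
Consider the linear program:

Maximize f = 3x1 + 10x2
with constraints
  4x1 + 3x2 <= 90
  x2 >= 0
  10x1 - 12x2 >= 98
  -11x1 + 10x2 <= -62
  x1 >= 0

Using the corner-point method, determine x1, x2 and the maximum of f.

x1 = 229/13, x2 = 254/39, maximum f = 4601/39

Feasible corners and f = 3x1 + 10x2:
  (45/2, 0) → f = 135/2
  (229/13, 254/39) → f = 4601/39
  (49/5, 0) → f = 147/5

At the optimal vertex, 4x1 + 3x2 = 90 and 10x1 - 12x2 = 98.
Solving simultaneously gives x1 = 229/13, x2 = 254/39.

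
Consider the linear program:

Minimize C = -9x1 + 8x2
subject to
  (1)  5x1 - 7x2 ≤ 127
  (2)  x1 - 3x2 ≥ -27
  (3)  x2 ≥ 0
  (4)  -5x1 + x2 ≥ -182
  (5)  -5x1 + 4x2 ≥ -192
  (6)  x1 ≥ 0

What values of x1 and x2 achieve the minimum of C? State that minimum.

x1 = 1147/30, x2 = 55/6, minimum C = -8123/30

Extreme points and C = -9x1 + 8x2:
  (127/5, 0) → C = -1143/5
  (1147/30, 55/6) → C = -8123/30
  (573/14, 317/14) → C = -2621/14
  (0, 9) → C = 72
  (0, 0) → C = 0

At the optimal vertex, 5x1 - 7x2 = 127 and -5x1 + x2 = -182.
Solving simultaneously gives x1 = 1147/30, x2 = 55/6.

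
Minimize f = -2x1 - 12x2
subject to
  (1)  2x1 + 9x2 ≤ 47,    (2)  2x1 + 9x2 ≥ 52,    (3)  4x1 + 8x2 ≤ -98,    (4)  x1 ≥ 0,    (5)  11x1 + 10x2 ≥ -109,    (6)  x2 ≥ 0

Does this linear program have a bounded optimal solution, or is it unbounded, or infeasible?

infeasible

Constraints 2x1 + 9x2 ≤ 47 and 2x1 + 9x2 ≥ 52 have parallel boundaries but demand opposite sides — no point can satisfy both, so the region is empty.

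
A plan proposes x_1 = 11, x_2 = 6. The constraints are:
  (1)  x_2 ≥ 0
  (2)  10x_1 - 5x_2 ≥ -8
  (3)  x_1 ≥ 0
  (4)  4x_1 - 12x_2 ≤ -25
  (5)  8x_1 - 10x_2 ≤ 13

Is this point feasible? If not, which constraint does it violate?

not feasible — violates (5)

Constraint (5): 8x_1 - 10x_2 = 28, which is not ≤ 13. All other constraints are satisfied.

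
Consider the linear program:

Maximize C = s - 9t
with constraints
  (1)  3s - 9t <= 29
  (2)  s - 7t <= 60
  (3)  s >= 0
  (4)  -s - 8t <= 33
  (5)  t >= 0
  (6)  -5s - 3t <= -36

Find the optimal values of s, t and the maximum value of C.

Feasible corners and C = s - 9t:
  (29/3, 0) → C = 29/3
  (0, 12) → C = -108
  (36/5, 0) → C = 36/5
The feasible region is unbounded (it extends along (0, 1), (3, 1)), but C strictly decreases along every unbounded feasible direction, so there is no improving ray and the maximum is attained at a vertex.

At the optimal vertex, 3s - 9t = 29 and t = 0.
Solving simultaneously gives s = 29/3, t = 0.

s = 29/3, t = 0, maximum C = 29/3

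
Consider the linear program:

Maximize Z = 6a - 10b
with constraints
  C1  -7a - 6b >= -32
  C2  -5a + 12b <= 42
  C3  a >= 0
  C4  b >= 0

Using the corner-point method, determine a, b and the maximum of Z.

Feasible corners and Z = 6a - 10b:
  (22/19, 227/57) → Z = -1874/57
  (32/7, 0) → Z = 192/7
  (0, 7/2) → Z = -35
  (0, 0) → Z = 0

At the optimal vertex, -7a - 6b = -32 and b = 0.
Solving simultaneously gives a = 32/7, b = 0.

a = 32/7, b = 0, maximum Z = 192/7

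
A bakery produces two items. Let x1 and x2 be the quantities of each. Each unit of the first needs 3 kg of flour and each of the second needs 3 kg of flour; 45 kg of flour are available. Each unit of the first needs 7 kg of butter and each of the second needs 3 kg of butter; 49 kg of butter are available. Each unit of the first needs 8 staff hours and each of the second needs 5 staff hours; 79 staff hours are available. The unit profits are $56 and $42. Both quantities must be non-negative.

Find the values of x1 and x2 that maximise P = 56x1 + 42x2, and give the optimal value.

Corner points and P = 56x1 + 42x2:
  (0, 0) → P = 0
  (0, 15) → P = 630
  (7, 0) → P = 392
  (1, 14) → P = 644

x1 = 1, x2 = 14, maximum P = 644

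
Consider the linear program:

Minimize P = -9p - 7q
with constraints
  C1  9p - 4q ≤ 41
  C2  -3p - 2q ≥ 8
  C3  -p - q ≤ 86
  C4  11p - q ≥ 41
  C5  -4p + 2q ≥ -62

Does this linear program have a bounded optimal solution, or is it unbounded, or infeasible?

The boundaries 9p - 4q = 41 and -3p - 2q = 8 meet at (5/3, -13/2), but that point violates 11p - q ≥ 41. Every candidate vertex is excluded by some other constraint, so the feasible region is empty.

infeasible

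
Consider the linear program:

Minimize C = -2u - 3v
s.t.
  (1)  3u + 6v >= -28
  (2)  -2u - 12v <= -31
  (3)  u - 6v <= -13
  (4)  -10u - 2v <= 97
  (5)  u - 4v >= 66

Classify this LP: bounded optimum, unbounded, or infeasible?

unbounded

From the feasible point (224, 79/2), moving in the direction (6, 1) keeps every constraint satisfied while C decreases without bound.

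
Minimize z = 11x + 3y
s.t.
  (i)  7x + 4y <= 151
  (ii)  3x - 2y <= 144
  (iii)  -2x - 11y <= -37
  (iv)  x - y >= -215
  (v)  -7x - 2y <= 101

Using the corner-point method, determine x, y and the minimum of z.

x = -353/7, y = 126, minimum z = -1237/7

Feasible corners and z = 11x + 3y:
  (1513/69, -43/69) → z = 718/3
  (-353/7, 126) → z = -1237/7
  (-1185/73, 461/73) → z = -11652/73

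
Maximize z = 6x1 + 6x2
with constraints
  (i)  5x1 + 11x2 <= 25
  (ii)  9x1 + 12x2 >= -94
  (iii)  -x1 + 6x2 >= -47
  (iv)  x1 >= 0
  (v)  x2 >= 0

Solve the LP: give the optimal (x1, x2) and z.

x1 = 5, x2 = 0, maximum z = 30

Corner points and z = 6x1 + 6x2:
  (0, 25/11) → z = 150/11
  (5, 0) → z = 30
  (0, 0) → z = 0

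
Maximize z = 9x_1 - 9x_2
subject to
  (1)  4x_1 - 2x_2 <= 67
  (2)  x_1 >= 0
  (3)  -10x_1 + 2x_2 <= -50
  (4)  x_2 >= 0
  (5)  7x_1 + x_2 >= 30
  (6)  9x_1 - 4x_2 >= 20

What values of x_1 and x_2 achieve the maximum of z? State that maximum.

x_1 = 67/4, x_2 = 0, maximum z = 603/4

Feasible corners and z = 9x_1 - 9x_2:
  (67/4, 0) → z = 603/4
  (5, 0) → z = 45
  (80/11, 125/11) → z = -405/11
The feasible region is unbounded (it extends along (1, 2), (4, 9)), but z strictly decreases along every unbounded feasible direction, so there is no improving ray and the maximum is attained at a vertex.

The binding constraints are 4x_1 - 2x_2 = 67 and x_2 = 0.
Solving simultaneously gives x_1 = 67/4, x_2 = 0.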